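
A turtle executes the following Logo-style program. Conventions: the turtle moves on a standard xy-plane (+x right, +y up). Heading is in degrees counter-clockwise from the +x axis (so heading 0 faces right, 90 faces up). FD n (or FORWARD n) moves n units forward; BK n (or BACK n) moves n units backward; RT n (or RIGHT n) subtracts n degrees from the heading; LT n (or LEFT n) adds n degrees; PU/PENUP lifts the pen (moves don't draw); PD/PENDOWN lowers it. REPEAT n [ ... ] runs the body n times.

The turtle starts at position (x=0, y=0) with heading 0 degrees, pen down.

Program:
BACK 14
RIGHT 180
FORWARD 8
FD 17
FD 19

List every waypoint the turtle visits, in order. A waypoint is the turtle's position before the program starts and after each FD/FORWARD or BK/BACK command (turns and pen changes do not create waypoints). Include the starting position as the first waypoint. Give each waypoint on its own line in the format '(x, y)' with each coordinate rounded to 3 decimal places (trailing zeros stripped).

Answer: (0, 0)
(-14, 0)
(-22, 0)
(-39, 0)
(-58, 0)

Derivation:
Executing turtle program step by step:
Start: pos=(0,0), heading=0, pen down
BK 14: (0,0) -> (-14,0) [heading=0, draw]
RT 180: heading 0 -> 180
FD 8: (-14,0) -> (-22,0) [heading=180, draw]
FD 17: (-22,0) -> (-39,0) [heading=180, draw]
FD 19: (-39,0) -> (-58,0) [heading=180, draw]
Final: pos=(-58,0), heading=180, 4 segment(s) drawn
Waypoints (5 total):
(0, 0)
(-14, 0)
(-22, 0)
(-39, 0)
(-58, 0)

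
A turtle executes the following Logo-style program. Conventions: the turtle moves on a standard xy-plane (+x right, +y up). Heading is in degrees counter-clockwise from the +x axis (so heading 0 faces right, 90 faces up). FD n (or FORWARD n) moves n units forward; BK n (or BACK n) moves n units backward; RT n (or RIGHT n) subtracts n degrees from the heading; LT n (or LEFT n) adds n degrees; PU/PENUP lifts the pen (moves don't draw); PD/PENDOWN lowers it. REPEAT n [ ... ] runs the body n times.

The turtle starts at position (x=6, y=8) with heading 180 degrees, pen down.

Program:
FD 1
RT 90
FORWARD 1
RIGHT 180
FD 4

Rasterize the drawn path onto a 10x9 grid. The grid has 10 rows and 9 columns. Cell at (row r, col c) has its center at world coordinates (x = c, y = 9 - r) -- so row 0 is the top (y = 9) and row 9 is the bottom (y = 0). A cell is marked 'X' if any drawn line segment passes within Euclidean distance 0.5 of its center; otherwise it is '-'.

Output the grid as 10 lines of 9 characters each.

Segment 0: (6,8) -> (5,8)
Segment 1: (5,8) -> (5,9)
Segment 2: (5,9) -> (5,5)

Answer: -----X---
-----XX--
-----X---
-----X---
-----X---
---------
---------
---------
---------
---------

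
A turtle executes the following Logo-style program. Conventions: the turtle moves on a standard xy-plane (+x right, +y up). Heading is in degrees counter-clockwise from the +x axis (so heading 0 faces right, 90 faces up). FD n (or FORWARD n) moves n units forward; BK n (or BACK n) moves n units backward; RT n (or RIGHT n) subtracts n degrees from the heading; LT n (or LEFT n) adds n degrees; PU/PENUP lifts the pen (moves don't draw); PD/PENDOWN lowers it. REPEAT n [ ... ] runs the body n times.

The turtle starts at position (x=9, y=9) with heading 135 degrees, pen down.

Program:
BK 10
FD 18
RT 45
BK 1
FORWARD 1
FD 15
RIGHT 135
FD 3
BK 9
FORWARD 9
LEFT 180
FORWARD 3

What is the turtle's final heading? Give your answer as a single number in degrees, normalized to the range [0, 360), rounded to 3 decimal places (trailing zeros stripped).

Answer: 135

Derivation:
Executing turtle program step by step:
Start: pos=(9,9), heading=135, pen down
BK 10: (9,9) -> (16.071,1.929) [heading=135, draw]
FD 18: (16.071,1.929) -> (3.343,14.657) [heading=135, draw]
RT 45: heading 135 -> 90
BK 1: (3.343,14.657) -> (3.343,13.657) [heading=90, draw]
FD 1: (3.343,13.657) -> (3.343,14.657) [heading=90, draw]
FD 15: (3.343,14.657) -> (3.343,29.657) [heading=90, draw]
RT 135: heading 90 -> 315
FD 3: (3.343,29.657) -> (5.464,27.536) [heading=315, draw]
BK 9: (5.464,27.536) -> (-0.899,33.899) [heading=315, draw]
FD 9: (-0.899,33.899) -> (5.464,27.536) [heading=315, draw]
LT 180: heading 315 -> 135
FD 3: (5.464,27.536) -> (3.343,29.657) [heading=135, draw]
Final: pos=(3.343,29.657), heading=135, 9 segment(s) drawn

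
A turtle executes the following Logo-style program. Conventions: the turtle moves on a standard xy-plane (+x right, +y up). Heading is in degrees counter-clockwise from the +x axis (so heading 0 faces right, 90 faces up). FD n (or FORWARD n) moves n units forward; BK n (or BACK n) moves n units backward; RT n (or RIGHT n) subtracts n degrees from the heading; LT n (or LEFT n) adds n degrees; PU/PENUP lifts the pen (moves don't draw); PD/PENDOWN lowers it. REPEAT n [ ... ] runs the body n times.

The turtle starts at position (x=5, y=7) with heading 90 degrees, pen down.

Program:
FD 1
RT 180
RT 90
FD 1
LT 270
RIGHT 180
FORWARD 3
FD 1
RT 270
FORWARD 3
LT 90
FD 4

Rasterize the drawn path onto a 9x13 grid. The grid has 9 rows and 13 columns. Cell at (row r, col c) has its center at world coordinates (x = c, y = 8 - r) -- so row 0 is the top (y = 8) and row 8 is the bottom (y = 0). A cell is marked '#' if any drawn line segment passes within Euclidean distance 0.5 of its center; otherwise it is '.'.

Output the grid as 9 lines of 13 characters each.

Answer: ....##.#.....
....##.#.....
....#..#.....
....#..#.....
....####.....
.............
.............
.............
.............

Derivation:
Segment 0: (5,7) -> (5,8)
Segment 1: (5,8) -> (4,8)
Segment 2: (4,8) -> (4,5)
Segment 3: (4,5) -> (4,4)
Segment 4: (4,4) -> (7,4)
Segment 5: (7,4) -> (7,8)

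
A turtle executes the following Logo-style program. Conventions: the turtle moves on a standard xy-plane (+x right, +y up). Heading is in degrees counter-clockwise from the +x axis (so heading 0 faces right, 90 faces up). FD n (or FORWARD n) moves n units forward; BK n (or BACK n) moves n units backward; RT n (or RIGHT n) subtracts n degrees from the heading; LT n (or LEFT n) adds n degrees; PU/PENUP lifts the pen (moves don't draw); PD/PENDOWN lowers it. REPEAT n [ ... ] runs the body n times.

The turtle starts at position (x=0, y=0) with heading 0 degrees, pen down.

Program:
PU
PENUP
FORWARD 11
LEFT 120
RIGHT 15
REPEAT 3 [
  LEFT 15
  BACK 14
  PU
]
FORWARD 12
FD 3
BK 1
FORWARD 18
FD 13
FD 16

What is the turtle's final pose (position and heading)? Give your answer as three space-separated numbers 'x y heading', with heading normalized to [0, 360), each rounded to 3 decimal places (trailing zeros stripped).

Executing turtle program step by step:
Start: pos=(0,0), heading=0, pen down
PU: pen up
PU: pen up
FD 11: (0,0) -> (11,0) [heading=0, move]
LT 120: heading 0 -> 120
RT 15: heading 120 -> 105
REPEAT 3 [
  -- iteration 1/3 --
  LT 15: heading 105 -> 120
  BK 14: (11,0) -> (18,-12.124) [heading=120, move]
  PU: pen up
  -- iteration 2/3 --
  LT 15: heading 120 -> 135
  BK 14: (18,-12.124) -> (27.899,-22.024) [heading=135, move]
  PU: pen up
  -- iteration 3/3 --
  LT 15: heading 135 -> 150
  BK 14: (27.899,-22.024) -> (40.024,-29.024) [heading=150, move]
  PU: pen up
]
FD 12: (40.024,-29.024) -> (29.632,-23.024) [heading=150, move]
FD 3: (29.632,-23.024) -> (27.033,-21.524) [heading=150, move]
BK 1: (27.033,-21.524) -> (27.899,-22.024) [heading=150, move]
FD 18: (27.899,-22.024) -> (12.311,-13.024) [heading=150, move]
FD 13: (12.311,-13.024) -> (1.053,-6.524) [heading=150, move]
FD 16: (1.053,-6.524) -> (-12.804,1.476) [heading=150, move]
Final: pos=(-12.804,1.476), heading=150, 0 segment(s) drawn

Answer: -12.804 1.476 150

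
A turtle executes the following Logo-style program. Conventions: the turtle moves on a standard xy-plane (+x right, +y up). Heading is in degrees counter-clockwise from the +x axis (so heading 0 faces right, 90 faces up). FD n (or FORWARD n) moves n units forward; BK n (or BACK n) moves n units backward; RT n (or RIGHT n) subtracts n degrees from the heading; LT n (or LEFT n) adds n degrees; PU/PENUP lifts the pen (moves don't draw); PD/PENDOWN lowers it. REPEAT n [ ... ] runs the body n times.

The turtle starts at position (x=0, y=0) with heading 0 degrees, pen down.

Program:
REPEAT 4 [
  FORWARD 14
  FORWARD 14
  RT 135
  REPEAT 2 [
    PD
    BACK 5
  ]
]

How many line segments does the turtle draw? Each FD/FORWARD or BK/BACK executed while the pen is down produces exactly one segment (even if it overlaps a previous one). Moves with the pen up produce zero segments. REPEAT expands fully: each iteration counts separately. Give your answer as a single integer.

Executing turtle program step by step:
Start: pos=(0,0), heading=0, pen down
REPEAT 4 [
  -- iteration 1/4 --
  FD 14: (0,0) -> (14,0) [heading=0, draw]
  FD 14: (14,0) -> (28,0) [heading=0, draw]
  RT 135: heading 0 -> 225
  REPEAT 2 [
    -- iteration 1/2 --
    PD: pen down
    BK 5: (28,0) -> (31.536,3.536) [heading=225, draw]
    -- iteration 2/2 --
    PD: pen down
    BK 5: (31.536,3.536) -> (35.071,7.071) [heading=225, draw]
  ]
  -- iteration 2/4 --
  FD 14: (35.071,7.071) -> (25.172,-2.828) [heading=225, draw]
  FD 14: (25.172,-2.828) -> (15.272,-12.728) [heading=225, draw]
  RT 135: heading 225 -> 90
  REPEAT 2 [
    -- iteration 1/2 --
    PD: pen down
    BK 5: (15.272,-12.728) -> (15.272,-17.728) [heading=90, draw]
    -- iteration 2/2 --
    PD: pen down
    BK 5: (15.272,-17.728) -> (15.272,-22.728) [heading=90, draw]
  ]
  -- iteration 3/4 --
  FD 14: (15.272,-22.728) -> (15.272,-8.728) [heading=90, draw]
  FD 14: (15.272,-8.728) -> (15.272,5.272) [heading=90, draw]
  RT 135: heading 90 -> 315
  REPEAT 2 [
    -- iteration 1/2 --
    PD: pen down
    BK 5: (15.272,5.272) -> (11.737,8.808) [heading=315, draw]
    -- iteration 2/2 --
    PD: pen down
    BK 5: (11.737,8.808) -> (8.201,12.343) [heading=315, draw]
  ]
  -- iteration 4/4 --
  FD 14: (8.201,12.343) -> (18.101,2.444) [heading=315, draw]
  FD 14: (18.101,2.444) -> (28,-7.456) [heading=315, draw]
  RT 135: heading 315 -> 180
  REPEAT 2 [
    -- iteration 1/2 --
    PD: pen down
    BK 5: (28,-7.456) -> (33,-7.456) [heading=180, draw]
    -- iteration 2/2 --
    PD: pen down
    BK 5: (33,-7.456) -> (38,-7.456) [heading=180, draw]
  ]
]
Final: pos=(38,-7.456), heading=180, 16 segment(s) drawn
Segments drawn: 16

Answer: 16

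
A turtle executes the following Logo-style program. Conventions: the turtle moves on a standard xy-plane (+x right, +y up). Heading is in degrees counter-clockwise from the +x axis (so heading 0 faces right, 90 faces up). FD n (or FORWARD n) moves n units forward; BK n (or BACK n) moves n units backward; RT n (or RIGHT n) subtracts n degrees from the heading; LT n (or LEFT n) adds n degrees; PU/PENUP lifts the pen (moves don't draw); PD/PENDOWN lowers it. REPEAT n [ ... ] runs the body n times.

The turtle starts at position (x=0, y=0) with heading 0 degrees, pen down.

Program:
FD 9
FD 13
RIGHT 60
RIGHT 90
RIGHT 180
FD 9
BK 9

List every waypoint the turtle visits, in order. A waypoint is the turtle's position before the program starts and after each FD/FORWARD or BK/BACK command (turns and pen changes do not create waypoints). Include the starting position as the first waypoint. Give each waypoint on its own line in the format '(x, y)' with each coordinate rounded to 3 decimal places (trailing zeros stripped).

Executing turtle program step by step:
Start: pos=(0,0), heading=0, pen down
FD 9: (0,0) -> (9,0) [heading=0, draw]
FD 13: (9,0) -> (22,0) [heading=0, draw]
RT 60: heading 0 -> 300
RT 90: heading 300 -> 210
RT 180: heading 210 -> 30
FD 9: (22,0) -> (29.794,4.5) [heading=30, draw]
BK 9: (29.794,4.5) -> (22,0) [heading=30, draw]
Final: pos=(22,0), heading=30, 4 segment(s) drawn
Waypoints (5 total):
(0, 0)
(9, 0)
(22, 0)
(29.794, 4.5)
(22, 0)

Answer: (0, 0)
(9, 0)
(22, 0)
(29.794, 4.5)
(22, 0)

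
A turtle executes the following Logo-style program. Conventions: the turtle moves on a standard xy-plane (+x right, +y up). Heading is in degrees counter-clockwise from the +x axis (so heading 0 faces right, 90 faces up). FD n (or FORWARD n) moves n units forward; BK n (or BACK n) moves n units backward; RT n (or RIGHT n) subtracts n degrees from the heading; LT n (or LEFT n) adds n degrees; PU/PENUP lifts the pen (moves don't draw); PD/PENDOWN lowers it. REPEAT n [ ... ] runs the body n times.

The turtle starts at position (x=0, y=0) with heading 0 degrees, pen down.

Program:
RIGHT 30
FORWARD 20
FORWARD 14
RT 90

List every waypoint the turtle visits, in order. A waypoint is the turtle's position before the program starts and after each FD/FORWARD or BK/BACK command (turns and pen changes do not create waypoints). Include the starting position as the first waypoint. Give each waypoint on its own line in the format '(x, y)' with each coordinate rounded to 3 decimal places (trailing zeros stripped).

Executing turtle program step by step:
Start: pos=(0,0), heading=0, pen down
RT 30: heading 0 -> 330
FD 20: (0,0) -> (17.321,-10) [heading=330, draw]
FD 14: (17.321,-10) -> (29.445,-17) [heading=330, draw]
RT 90: heading 330 -> 240
Final: pos=(29.445,-17), heading=240, 2 segment(s) drawn
Waypoints (3 total):
(0, 0)
(17.321, -10)
(29.445, -17)

Answer: (0, 0)
(17.321, -10)
(29.445, -17)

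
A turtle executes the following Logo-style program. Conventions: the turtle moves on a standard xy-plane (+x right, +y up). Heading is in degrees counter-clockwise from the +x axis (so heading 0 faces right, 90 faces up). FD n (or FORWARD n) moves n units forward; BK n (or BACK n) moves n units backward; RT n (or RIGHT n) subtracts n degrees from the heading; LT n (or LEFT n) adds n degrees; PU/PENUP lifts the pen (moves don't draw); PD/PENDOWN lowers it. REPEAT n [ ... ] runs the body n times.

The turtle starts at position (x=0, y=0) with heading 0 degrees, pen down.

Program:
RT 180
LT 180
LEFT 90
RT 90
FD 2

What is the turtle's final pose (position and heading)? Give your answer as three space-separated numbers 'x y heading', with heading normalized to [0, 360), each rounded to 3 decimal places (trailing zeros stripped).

Answer: 2 0 0

Derivation:
Executing turtle program step by step:
Start: pos=(0,0), heading=0, pen down
RT 180: heading 0 -> 180
LT 180: heading 180 -> 0
LT 90: heading 0 -> 90
RT 90: heading 90 -> 0
FD 2: (0,0) -> (2,0) [heading=0, draw]
Final: pos=(2,0), heading=0, 1 segment(s) drawn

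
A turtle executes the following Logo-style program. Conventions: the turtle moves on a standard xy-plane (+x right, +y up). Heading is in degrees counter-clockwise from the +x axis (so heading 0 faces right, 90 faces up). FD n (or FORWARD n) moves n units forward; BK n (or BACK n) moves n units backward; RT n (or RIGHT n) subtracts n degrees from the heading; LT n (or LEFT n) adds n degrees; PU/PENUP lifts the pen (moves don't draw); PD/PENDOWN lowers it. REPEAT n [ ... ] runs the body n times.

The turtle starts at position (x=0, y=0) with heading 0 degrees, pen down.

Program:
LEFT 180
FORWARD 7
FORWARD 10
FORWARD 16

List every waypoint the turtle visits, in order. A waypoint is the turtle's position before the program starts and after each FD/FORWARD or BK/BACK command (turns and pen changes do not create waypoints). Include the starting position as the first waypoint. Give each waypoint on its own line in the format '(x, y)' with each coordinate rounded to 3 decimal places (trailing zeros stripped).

Executing turtle program step by step:
Start: pos=(0,0), heading=0, pen down
LT 180: heading 0 -> 180
FD 7: (0,0) -> (-7,0) [heading=180, draw]
FD 10: (-7,0) -> (-17,0) [heading=180, draw]
FD 16: (-17,0) -> (-33,0) [heading=180, draw]
Final: pos=(-33,0), heading=180, 3 segment(s) drawn
Waypoints (4 total):
(0, 0)
(-7, 0)
(-17, 0)
(-33, 0)

Answer: (0, 0)
(-7, 0)
(-17, 0)
(-33, 0)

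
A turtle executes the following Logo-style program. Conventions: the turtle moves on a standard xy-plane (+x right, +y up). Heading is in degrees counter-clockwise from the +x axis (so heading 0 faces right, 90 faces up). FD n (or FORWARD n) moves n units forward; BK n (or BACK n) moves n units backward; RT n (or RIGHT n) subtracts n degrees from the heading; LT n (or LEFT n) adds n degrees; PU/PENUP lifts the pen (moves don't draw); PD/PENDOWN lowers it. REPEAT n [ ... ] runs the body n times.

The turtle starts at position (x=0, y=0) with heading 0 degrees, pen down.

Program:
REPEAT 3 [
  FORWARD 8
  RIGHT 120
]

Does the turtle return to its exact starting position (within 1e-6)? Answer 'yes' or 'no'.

Answer: yes

Derivation:
Executing turtle program step by step:
Start: pos=(0,0), heading=0, pen down
REPEAT 3 [
  -- iteration 1/3 --
  FD 8: (0,0) -> (8,0) [heading=0, draw]
  RT 120: heading 0 -> 240
  -- iteration 2/3 --
  FD 8: (8,0) -> (4,-6.928) [heading=240, draw]
  RT 120: heading 240 -> 120
  -- iteration 3/3 --
  FD 8: (4,-6.928) -> (0,0) [heading=120, draw]
  RT 120: heading 120 -> 0
]
Final: pos=(0,0), heading=0, 3 segment(s) drawn

Start position: (0, 0)
Final position: (0, 0)
Distance = 0; < 1e-6 -> CLOSED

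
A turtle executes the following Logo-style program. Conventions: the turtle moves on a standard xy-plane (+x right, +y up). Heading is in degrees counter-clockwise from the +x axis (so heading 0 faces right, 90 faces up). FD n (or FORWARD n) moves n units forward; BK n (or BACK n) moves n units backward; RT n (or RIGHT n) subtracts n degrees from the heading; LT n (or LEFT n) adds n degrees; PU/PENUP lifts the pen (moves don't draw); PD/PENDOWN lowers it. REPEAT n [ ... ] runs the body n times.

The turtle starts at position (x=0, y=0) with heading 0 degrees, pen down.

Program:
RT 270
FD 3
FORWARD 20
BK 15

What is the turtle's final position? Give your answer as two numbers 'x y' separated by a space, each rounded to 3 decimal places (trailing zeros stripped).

Answer: 0 8

Derivation:
Executing turtle program step by step:
Start: pos=(0,0), heading=0, pen down
RT 270: heading 0 -> 90
FD 3: (0,0) -> (0,3) [heading=90, draw]
FD 20: (0,3) -> (0,23) [heading=90, draw]
BK 15: (0,23) -> (0,8) [heading=90, draw]
Final: pos=(0,8), heading=90, 3 segment(s) drawn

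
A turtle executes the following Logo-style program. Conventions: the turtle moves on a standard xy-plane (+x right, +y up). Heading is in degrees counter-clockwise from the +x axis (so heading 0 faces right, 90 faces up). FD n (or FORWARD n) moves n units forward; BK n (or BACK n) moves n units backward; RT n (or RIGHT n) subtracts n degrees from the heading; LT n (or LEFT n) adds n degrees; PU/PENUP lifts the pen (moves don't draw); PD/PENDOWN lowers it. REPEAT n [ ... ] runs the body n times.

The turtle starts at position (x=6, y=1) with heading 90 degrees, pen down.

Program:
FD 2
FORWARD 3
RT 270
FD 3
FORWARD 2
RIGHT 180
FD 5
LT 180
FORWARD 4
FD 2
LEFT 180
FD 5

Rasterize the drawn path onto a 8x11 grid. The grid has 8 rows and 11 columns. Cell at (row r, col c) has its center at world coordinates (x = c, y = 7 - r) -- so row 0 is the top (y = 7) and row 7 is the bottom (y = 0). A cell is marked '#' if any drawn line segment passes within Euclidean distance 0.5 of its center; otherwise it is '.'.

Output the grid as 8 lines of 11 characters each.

Answer: ...........
#######....
......#....
......#....
......#....
......#....
......#....
...........

Derivation:
Segment 0: (6,1) -> (6,3)
Segment 1: (6,3) -> (6,6)
Segment 2: (6,6) -> (3,6)
Segment 3: (3,6) -> (1,6)
Segment 4: (1,6) -> (6,6)
Segment 5: (6,6) -> (2,6)
Segment 6: (2,6) -> (0,6)
Segment 7: (0,6) -> (5,6)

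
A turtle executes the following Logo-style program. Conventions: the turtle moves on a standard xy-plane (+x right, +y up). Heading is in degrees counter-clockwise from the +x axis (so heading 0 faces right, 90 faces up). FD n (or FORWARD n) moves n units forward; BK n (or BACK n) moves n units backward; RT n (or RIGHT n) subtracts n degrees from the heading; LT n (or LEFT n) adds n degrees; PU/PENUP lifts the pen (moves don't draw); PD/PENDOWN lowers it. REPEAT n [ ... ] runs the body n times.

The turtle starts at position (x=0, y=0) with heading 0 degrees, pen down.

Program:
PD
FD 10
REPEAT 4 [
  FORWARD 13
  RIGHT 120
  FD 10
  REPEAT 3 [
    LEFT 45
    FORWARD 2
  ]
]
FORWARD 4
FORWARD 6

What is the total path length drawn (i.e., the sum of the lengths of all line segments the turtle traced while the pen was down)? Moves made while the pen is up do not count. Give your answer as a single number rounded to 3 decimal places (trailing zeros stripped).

Answer: 136

Derivation:
Executing turtle program step by step:
Start: pos=(0,0), heading=0, pen down
PD: pen down
FD 10: (0,0) -> (10,0) [heading=0, draw]
REPEAT 4 [
  -- iteration 1/4 --
  FD 13: (10,0) -> (23,0) [heading=0, draw]
  RT 120: heading 0 -> 240
  FD 10: (23,0) -> (18,-8.66) [heading=240, draw]
  REPEAT 3 [
    -- iteration 1/3 --
    LT 45: heading 240 -> 285
    FD 2: (18,-8.66) -> (18.518,-10.592) [heading=285, draw]
    -- iteration 2/3 --
    LT 45: heading 285 -> 330
    FD 2: (18.518,-10.592) -> (20.25,-11.592) [heading=330, draw]
    -- iteration 3/3 --
    LT 45: heading 330 -> 15
    FD 2: (20.25,-11.592) -> (22.182,-11.074) [heading=15, draw]
  ]
  -- iteration 2/4 --
  FD 13: (22.182,-11.074) -> (34.739,-7.71) [heading=15, draw]
  RT 120: heading 15 -> 255
  FD 10: (34.739,-7.71) -> (32.15,-17.369) [heading=255, draw]
  REPEAT 3 [
    -- iteration 1/3 --
    LT 45: heading 255 -> 300
    FD 2: (32.15,-17.369) -> (33.15,-19.101) [heading=300, draw]
    -- iteration 2/3 --
    LT 45: heading 300 -> 345
    FD 2: (33.15,-19.101) -> (35.082,-19.619) [heading=345, draw]
    -- iteration 3/3 --
    LT 45: heading 345 -> 30
    FD 2: (35.082,-19.619) -> (36.814,-18.619) [heading=30, draw]
  ]
  -- iteration 3/4 --
  FD 13: (36.814,-18.619) -> (48.073,-12.119) [heading=30, draw]
  RT 120: heading 30 -> 270
  FD 10: (48.073,-12.119) -> (48.073,-22.119) [heading=270, draw]
  REPEAT 3 [
    -- iteration 1/3 --
    LT 45: heading 270 -> 315
    FD 2: (48.073,-22.119) -> (49.487,-23.533) [heading=315, draw]
    -- iteration 2/3 --
    LT 45: heading 315 -> 0
    FD 2: (49.487,-23.533) -> (51.487,-23.533) [heading=0, draw]
    -- iteration 3/3 --
    LT 45: heading 0 -> 45
    FD 2: (51.487,-23.533) -> (52.901,-22.119) [heading=45, draw]
  ]
  -- iteration 4/4 --
  FD 13: (52.901,-22.119) -> (62.093,-12.926) [heading=45, draw]
  RT 120: heading 45 -> 285
  FD 10: (62.093,-12.926) -> (64.682,-22.586) [heading=285, draw]
  REPEAT 3 [
    -- iteration 1/3 --
    LT 45: heading 285 -> 330
    FD 2: (64.682,-22.586) -> (66.414,-23.586) [heading=330, draw]
    -- iteration 2/3 --
    LT 45: heading 330 -> 15
    FD 2: (66.414,-23.586) -> (68.346,-23.068) [heading=15, draw]
    -- iteration 3/3 --
    LT 45: heading 15 -> 60
    FD 2: (68.346,-23.068) -> (69.346,-21.336) [heading=60, draw]
  ]
]
FD 4: (69.346,-21.336) -> (71.346,-17.872) [heading=60, draw]
FD 6: (71.346,-17.872) -> (74.346,-12.676) [heading=60, draw]
Final: pos=(74.346,-12.676), heading=60, 23 segment(s) drawn

Segment lengths:
  seg 1: (0,0) -> (10,0), length = 10
  seg 2: (10,0) -> (23,0), length = 13
  seg 3: (23,0) -> (18,-8.66), length = 10
  seg 4: (18,-8.66) -> (18.518,-10.592), length = 2
  seg 5: (18.518,-10.592) -> (20.25,-11.592), length = 2
  seg 6: (20.25,-11.592) -> (22.182,-11.074), length = 2
  seg 7: (22.182,-11.074) -> (34.739,-7.71), length = 13
  seg 8: (34.739,-7.71) -> (32.15,-17.369), length = 10
  seg 9: (32.15,-17.369) -> (33.15,-19.101), length = 2
  seg 10: (33.15,-19.101) -> (35.082,-19.619), length = 2
  seg 11: (35.082,-19.619) -> (36.814,-18.619), length = 2
  seg 12: (36.814,-18.619) -> (48.073,-12.119), length = 13
  seg 13: (48.073,-12.119) -> (48.073,-22.119), length = 10
  seg 14: (48.073,-22.119) -> (49.487,-23.533), length = 2
  seg 15: (49.487,-23.533) -> (51.487,-23.533), length = 2
  seg 16: (51.487,-23.533) -> (52.901,-22.119), length = 2
  seg 17: (52.901,-22.119) -> (62.093,-12.926), length = 13
  seg 18: (62.093,-12.926) -> (64.682,-22.586), length = 10
  seg 19: (64.682,-22.586) -> (66.414,-23.586), length = 2
  seg 20: (66.414,-23.586) -> (68.346,-23.068), length = 2
  seg 21: (68.346,-23.068) -> (69.346,-21.336), length = 2
  seg 22: (69.346,-21.336) -> (71.346,-17.872), length = 4
  seg 23: (71.346,-17.872) -> (74.346,-12.676), length = 6
Total = 136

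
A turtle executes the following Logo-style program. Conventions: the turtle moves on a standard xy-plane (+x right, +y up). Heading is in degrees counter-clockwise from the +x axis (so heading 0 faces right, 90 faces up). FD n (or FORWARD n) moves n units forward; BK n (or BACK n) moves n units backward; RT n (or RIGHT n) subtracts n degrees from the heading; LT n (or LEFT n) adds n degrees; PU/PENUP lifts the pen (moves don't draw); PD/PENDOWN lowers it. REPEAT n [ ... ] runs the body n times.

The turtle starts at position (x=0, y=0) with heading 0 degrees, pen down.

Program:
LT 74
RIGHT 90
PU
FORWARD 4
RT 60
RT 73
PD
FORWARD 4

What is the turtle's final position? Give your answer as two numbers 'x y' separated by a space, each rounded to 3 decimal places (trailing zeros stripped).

Executing turtle program step by step:
Start: pos=(0,0), heading=0, pen down
LT 74: heading 0 -> 74
RT 90: heading 74 -> 344
PU: pen up
FD 4: (0,0) -> (3.845,-1.103) [heading=344, move]
RT 60: heading 344 -> 284
RT 73: heading 284 -> 211
PD: pen down
FD 4: (3.845,-1.103) -> (0.416,-3.163) [heading=211, draw]
Final: pos=(0.416,-3.163), heading=211, 1 segment(s) drawn

Answer: 0.416 -3.163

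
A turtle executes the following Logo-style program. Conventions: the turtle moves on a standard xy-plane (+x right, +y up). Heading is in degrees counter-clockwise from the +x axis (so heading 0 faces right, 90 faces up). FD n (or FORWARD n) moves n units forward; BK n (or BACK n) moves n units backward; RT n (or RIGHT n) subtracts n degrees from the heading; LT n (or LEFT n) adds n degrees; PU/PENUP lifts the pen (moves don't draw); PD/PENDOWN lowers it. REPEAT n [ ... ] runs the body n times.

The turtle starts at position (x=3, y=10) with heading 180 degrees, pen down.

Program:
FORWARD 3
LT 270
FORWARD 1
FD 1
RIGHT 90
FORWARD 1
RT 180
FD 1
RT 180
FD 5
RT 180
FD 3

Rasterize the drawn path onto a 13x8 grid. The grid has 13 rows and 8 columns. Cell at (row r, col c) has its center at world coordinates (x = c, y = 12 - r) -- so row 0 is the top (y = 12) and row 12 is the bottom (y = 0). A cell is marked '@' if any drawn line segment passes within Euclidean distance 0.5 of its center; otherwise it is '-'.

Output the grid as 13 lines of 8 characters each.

Segment 0: (3,10) -> (0,10)
Segment 1: (0,10) -> (0,11)
Segment 2: (0,11) -> (0,12)
Segment 3: (0,12) -> (1,12)
Segment 4: (1,12) -> (0,12)
Segment 5: (0,12) -> (5,12)
Segment 6: (5,12) -> (2,12)

Answer: @@@@@@--
@-------
@@@@----
--------
--------
--------
--------
--------
--------
--------
--------
--------
--------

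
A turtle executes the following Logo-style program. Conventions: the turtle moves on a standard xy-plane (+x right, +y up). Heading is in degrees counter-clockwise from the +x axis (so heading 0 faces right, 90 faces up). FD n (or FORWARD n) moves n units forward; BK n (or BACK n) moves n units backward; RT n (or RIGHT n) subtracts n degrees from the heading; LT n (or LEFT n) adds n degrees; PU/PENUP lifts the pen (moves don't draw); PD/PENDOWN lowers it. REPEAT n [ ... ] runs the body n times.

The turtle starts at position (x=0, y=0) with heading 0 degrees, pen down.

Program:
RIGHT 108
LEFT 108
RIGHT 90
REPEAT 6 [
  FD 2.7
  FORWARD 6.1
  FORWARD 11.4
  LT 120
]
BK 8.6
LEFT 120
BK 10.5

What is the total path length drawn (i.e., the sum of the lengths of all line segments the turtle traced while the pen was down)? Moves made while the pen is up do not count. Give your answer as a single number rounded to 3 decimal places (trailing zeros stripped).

Executing turtle program step by step:
Start: pos=(0,0), heading=0, pen down
RT 108: heading 0 -> 252
LT 108: heading 252 -> 0
RT 90: heading 0 -> 270
REPEAT 6 [
  -- iteration 1/6 --
  FD 2.7: (0,0) -> (0,-2.7) [heading=270, draw]
  FD 6.1: (0,-2.7) -> (0,-8.8) [heading=270, draw]
  FD 11.4: (0,-8.8) -> (0,-20.2) [heading=270, draw]
  LT 120: heading 270 -> 30
  -- iteration 2/6 --
  FD 2.7: (0,-20.2) -> (2.338,-18.85) [heading=30, draw]
  FD 6.1: (2.338,-18.85) -> (7.621,-15.8) [heading=30, draw]
  FD 11.4: (7.621,-15.8) -> (17.494,-10.1) [heading=30, draw]
  LT 120: heading 30 -> 150
  -- iteration 3/6 --
  FD 2.7: (17.494,-10.1) -> (15.155,-8.75) [heading=150, draw]
  FD 6.1: (15.155,-8.75) -> (9.873,-5.7) [heading=150, draw]
  FD 11.4: (9.873,-5.7) -> (0,0) [heading=150, draw]
  LT 120: heading 150 -> 270
  -- iteration 4/6 --
  FD 2.7: (0,0) -> (0,-2.7) [heading=270, draw]
  FD 6.1: (0,-2.7) -> (0,-8.8) [heading=270, draw]
  FD 11.4: (0,-8.8) -> (0,-20.2) [heading=270, draw]
  LT 120: heading 270 -> 30
  -- iteration 5/6 --
  FD 2.7: (0,-20.2) -> (2.338,-18.85) [heading=30, draw]
  FD 6.1: (2.338,-18.85) -> (7.621,-15.8) [heading=30, draw]
  FD 11.4: (7.621,-15.8) -> (17.494,-10.1) [heading=30, draw]
  LT 120: heading 30 -> 150
  -- iteration 6/6 --
  FD 2.7: (17.494,-10.1) -> (15.155,-8.75) [heading=150, draw]
  FD 6.1: (15.155,-8.75) -> (9.873,-5.7) [heading=150, draw]
  FD 11.4: (9.873,-5.7) -> (0,0) [heading=150, draw]
  LT 120: heading 150 -> 270
]
BK 8.6: (0,0) -> (0,8.6) [heading=270, draw]
LT 120: heading 270 -> 30
BK 10.5: (0,8.6) -> (-9.093,3.35) [heading=30, draw]
Final: pos=(-9.093,3.35), heading=30, 20 segment(s) drawn

Segment lengths:
  seg 1: (0,0) -> (0,-2.7), length = 2.7
  seg 2: (0,-2.7) -> (0,-8.8), length = 6.1
  seg 3: (0,-8.8) -> (0,-20.2), length = 11.4
  seg 4: (0,-20.2) -> (2.338,-18.85), length = 2.7
  seg 5: (2.338,-18.85) -> (7.621,-15.8), length = 6.1
  seg 6: (7.621,-15.8) -> (17.494,-10.1), length = 11.4
  seg 7: (17.494,-10.1) -> (15.155,-8.75), length = 2.7
  seg 8: (15.155,-8.75) -> (9.873,-5.7), length = 6.1
  seg 9: (9.873,-5.7) -> (0,0), length = 11.4
  seg 10: (0,0) -> (0,-2.7), length = 2.7
  seg 11: (0,-2.7) -> (0,-8.8), length = 6.1
  seg 12: (0,-8.8) -> (0,-20.2), length = 11.4
  seg 13: (0,-20.2) -> (2.338,-18.85), length = 2.7
  seg 14: (2.338,-18.85) -> (7.621,-15.8), length = 6.1
  seg 15: (7.621,-15.8) -> (17.494,-10.1), length = 11.4
  seg 16: (17.494,-10.1) -> (15.155,-8.75), length = 2.7
  seg 17: (15.155,-8.75) -> (9.873,-5.7), length = 6.1
  seg 18: (9.873,-5.7) -> (0,0), length = 11.4
  seg 19: (0,0) -> (0,8.6), length = 8.6
  seg 20: (0,8.6) -> (-9.093,3.35), length = 10.5
Total = 140.3

Answer: 140.3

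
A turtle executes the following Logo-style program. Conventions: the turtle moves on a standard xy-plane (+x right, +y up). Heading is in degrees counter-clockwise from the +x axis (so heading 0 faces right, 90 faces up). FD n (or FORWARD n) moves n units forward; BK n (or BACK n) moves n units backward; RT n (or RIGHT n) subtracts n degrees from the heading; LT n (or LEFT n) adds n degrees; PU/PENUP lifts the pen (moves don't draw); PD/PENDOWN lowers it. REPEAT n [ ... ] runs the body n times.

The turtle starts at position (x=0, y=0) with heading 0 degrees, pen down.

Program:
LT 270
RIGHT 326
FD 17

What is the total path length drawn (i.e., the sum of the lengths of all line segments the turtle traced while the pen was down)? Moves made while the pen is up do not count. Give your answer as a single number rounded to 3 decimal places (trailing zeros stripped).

Executing turtle program step by step:
Start: pos=(0,0), heading=0, pen down
LT 270: heading 0 -> 270
RT 326: heading 270 -> 304
FD 17: (0,0) -> (9.506,-14.094) [heading=304, draw]
Final: pos=(9.506,-14.094), heading=304, 1 segment(s) drawn

Segment lengths:
  seg 1: (0,0) -> (9.506,-14.094), length = 17
Total = 17

Answer: 17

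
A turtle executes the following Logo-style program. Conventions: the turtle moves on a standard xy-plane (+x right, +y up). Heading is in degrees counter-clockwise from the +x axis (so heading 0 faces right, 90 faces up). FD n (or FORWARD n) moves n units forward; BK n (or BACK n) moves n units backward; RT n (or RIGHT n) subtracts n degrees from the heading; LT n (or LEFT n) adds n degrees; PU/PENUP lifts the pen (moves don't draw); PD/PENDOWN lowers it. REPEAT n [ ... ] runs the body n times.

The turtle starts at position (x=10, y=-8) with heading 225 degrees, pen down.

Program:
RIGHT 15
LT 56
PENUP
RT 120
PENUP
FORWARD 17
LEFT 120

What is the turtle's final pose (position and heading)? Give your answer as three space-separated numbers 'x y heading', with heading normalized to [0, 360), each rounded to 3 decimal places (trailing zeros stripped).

Executing turtle program step by step:
Start: pos=(10,-8), heading=225, pen down
RT 15: heading 225 -> 210
LT 56: heading 210 -> 266
PU: pen up
RT 120: heading 266 -> 146
PU: pen up
FD 17: (10,-8) -> (-4.094,1.506) [heading=146, move]
LT 120: heading 146 -> 266
Final: pos=(-4.094,1.506), heading=266, 0 segment(s) drawn

Answer: -4.094 1.506 266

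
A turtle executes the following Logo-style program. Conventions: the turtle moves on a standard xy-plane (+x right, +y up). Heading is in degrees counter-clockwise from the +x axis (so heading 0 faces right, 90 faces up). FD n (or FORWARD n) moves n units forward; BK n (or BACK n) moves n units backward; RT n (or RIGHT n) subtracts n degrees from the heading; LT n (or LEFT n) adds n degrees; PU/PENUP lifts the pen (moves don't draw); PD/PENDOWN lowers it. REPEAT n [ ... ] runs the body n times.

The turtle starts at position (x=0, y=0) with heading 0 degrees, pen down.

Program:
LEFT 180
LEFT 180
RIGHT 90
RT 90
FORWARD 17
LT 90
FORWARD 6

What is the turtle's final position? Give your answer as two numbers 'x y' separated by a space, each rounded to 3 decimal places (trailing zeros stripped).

Answer: -17 -6

Derivation:
Executing turtle program step by step:
Start: pos=(0,0), heading=0, pen down
LT 180: heading 0 -> 180
LT 180: heading 180 -> 0
RT 90: heading 0 -> 270
RT 90: heading 270 -> 180
FD 17: (0,0) -> (-17,0) [heading=180, draw]
LT 90: heading 180 -> 270
FD 6: (-17,0) -> (-17,-6) [heading=270, draw]
Final: pos=(-17,-6), heading=270, 2 segment(s) drawn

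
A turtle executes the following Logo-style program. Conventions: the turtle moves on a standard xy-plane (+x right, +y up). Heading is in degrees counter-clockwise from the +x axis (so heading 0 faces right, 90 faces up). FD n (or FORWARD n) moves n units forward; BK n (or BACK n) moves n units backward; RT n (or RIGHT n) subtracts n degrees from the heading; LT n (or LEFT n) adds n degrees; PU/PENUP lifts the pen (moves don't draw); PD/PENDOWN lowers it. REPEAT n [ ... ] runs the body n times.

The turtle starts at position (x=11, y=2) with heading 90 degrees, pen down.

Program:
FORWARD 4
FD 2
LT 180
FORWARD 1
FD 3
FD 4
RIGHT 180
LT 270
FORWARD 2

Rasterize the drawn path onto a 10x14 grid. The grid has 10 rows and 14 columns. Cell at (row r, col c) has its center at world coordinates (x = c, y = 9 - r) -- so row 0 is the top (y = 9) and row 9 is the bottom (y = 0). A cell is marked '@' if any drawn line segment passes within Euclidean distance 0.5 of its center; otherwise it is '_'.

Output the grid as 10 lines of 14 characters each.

Answer: ______________
___________@__
___________@__
___________@__
___________@__
___________@__
___________@__
___________@__
___________@__
___________@@@

Derivation:
Segment 0: (11,2) -> (11,6)
Segment 1: (11,6) -> (11,8)
Segment 2: (11,8) -> (11,7)
Segment 3: (11,7) -> (11,4)
Segment 4: (11,4) -> (11,0)
Segment 5: (11,0) -> (13,-0)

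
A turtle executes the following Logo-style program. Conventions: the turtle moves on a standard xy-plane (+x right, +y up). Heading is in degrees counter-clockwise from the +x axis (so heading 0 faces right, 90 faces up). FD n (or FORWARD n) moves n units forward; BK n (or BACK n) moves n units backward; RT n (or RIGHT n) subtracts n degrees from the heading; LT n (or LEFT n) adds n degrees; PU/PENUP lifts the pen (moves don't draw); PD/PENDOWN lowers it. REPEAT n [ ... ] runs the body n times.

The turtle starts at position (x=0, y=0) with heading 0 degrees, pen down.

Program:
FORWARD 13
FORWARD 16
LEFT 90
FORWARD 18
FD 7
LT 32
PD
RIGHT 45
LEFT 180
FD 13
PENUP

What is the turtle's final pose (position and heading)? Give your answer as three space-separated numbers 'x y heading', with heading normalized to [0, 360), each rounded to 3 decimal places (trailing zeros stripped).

Answer: 26.076 12.333 257

Derivation:
Executing turtle program step by step:
Start: pos=(0,0), heading=0, pen down
FD 13: (0,0) -> (13,0) [heading=0, draw]
FD 16: (13,0) -> (29,0) [heading=0, draw]
LT 90: heading 0 -> 90
FD 18: (29,0) -> (29,18) [heading=90, draw]
FD 7: (29,18) -> (29,25) [heading=90, draw]
LT 32: heading 90 -> 122
PD: pen down
RT 45: heading 122 -> 77
LT 180: heading 77 -> 257
FD 13: (29,25) -> (26.076,12.333) [heading=257, draw]
PU: pen up
Final: pos=(26.076,12.333), heading=257, 5 segment(s) drawn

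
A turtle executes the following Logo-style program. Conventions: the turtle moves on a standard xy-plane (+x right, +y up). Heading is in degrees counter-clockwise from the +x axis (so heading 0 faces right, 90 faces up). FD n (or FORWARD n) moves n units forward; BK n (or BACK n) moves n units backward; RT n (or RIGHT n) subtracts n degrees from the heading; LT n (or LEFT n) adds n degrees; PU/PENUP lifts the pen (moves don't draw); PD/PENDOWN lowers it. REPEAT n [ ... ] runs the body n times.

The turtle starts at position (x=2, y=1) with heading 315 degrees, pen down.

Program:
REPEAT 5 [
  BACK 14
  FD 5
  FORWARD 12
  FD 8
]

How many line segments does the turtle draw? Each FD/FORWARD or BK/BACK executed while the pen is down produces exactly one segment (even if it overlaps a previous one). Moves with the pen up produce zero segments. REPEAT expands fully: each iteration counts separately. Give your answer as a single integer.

Answer: 20

Derivation:
Executing turtle program step by step:
Start: pos=(2,1), heading=315, pen down
REPEAT 5 [
  -- iteration 1/5 --
  BK 14: (2,1) -> (-7.899,10.899) [heading=315, draw]
  FD 5: (-7.899,10.899) -> (-4.364,7.364) [heading=315, draw]
  FD 12: (-4.364,7.364) -> (4.121,-1.121) [heading=315, draw]
  FD 8: (4.121,-1.121) -> (9.778,-6.778) [heading=315, draw]
  -- iteration 2/5 --
  BK 14: (9.778,-6.778) -> (-0.121,3.121) [heading=315, draw]
  FD 5: (-0.121,3.121) -> (3.414,-0.414) [heading=315, draw]
  FD 12: (3.414,-0.414) -> (11.899,-8.899) [heading=315, draw]
  FD 8: (11.899,-8.899) -> (17.556,-14.556) [heading=315, draw]
  -- iteration 3/5 --
  BK 14: (17.556,-14.556) -> (7.657,-4.657) [heading=315, draw]
  FD 5: (7.657,-4.657) -> (11.192,-8.192) [heading=315, draw]
  FD 12: (11.192,-8.192) -> (19.678,-16.678) [heading=315, draw]
  FD 8: (19.678,-16.678) -> (25.335,-22.335) [heading=315, draw]
  -- iteration 4/5 --
  BK 14: (25.335,-22.335) -> (15.435,-12.435) [heading=315, draw]
  FD 5: (15.435,-12.435) -> (18.971,-15.971) [heading=315, draw]
  FD 12: (18.971,-15.971) -> (27.456,-24.456) [heading=315, draw]
  FD 8: (27.456,-24.456) -> (33.113,-30.113) [heading=315, draw]
  -- iteration 5/5 --
  BK 14: (33.113,-30.113) -> (23.213,-20.213) [heading=315, draw]
  FD 5: (23.213,-20.213) -> (26.749,-23.749) [heading=315, draw]
  FD 12: (26.749,-23.749) -> (35.234,-32.234) [heading=315, draw]
  FD 8: (35.234,-32.234) -> (40.891,-37.891) [heading=315, draw]
]
Final: pos=(40.891,-37.891), heading=315, 20 segment(s) drawn
Segments drawn: 20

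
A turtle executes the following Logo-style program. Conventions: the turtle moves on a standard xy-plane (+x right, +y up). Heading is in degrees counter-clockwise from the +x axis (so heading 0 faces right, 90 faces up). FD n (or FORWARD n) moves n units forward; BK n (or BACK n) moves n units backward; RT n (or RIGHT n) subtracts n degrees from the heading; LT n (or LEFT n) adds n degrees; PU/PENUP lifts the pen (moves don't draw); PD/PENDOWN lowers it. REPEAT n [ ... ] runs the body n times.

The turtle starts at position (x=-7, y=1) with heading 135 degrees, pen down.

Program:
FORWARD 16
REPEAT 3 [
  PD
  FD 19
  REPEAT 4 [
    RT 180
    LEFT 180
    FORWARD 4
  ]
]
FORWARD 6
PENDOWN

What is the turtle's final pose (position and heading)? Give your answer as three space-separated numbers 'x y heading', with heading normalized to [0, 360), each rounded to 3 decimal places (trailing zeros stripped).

Executing turtle program step by step:
Start: pos=(-7,1), heading=135, pen down
FD 16: (-7,1) -> (-18.314,12.314) [heading=135, draw]
REPEAT 3 [
  -- iteration 1/3 --
  PD: pen down
  FD 19: (-18.314,12.314) -> (-31.749,25.749) [heading=135, draw]
  REPEAT 4 [
    -- iteration 1/4 --
    RT 180: heading 135 -> 315
    LT 180: heading 315 -> 135
    FD 4: (-31.749,25.749) -> (-34.577,28.577) [heading=135, draw]
    -- iteration 2/4 --
    RT 180: heading 135 -> 315
    LT 180: heading 315 -> 135
    FD 4: (-34.577,28.577) -> (-37.406,31.406) [heading=135, draw]
    -- iteration 3/4 --
    RT 180: heading 135 -> 315
    LT 180: heading 315 -> 135
    FD 4: (-37.406,31.406) -> (-40.234,34.234) [heading=135, draw]
    -- iteration 4/4 --
    RT 180: heading 135 -> 315
    LT 180: heading 315 -> 135
    FD 4: (-40.234,34.234) -> (-43.062,37.062) [heading=135, draw]
  ]
  -- iteration 2/3 --
  PD: pen down
  FD 19: (-43.062,37.062) -> (-56.497,50.497) [heading=135, draw]
  REPEAT 4 [
    -- iteration 1/4 --
    RT 180: heading 135 -> 315
    LT 180: heading 315 -> 135
    FD 4: (-56.497,50.497) -> (-59.326,53.326) [heading=135, draw]
    -- iteration 2/4 --
    RT 180: heading 135 -> 315
    LT 180: heading 315 -> 135
    FD 4: (-59.326,53.326) -> (-62.154,56.154) [heading=135, draw]
    -- iteration 3/4 --
    RT 180: heading 135 -> 315
    LT 180: heading 315 -> 135
    FD 4: (-62.154,56.154) -> (-64.983,58.983) [heading=135, draw]
    -- iteration 4/4 --
    RT 180: heading 135 -> 315
    LT 180: heading 315 -> 135
    FD 4: (-64.983,58.983) -> (-67.811,61.811) [heading=135, draw]
  ]
  -- iteration 3/3 --
  PD: pen down
  FD 19: (-67.811,61.811) -> (-81.246,75.246) [heading=135, draw]
  REPEAT 4 [
    -- iteration 1/4 --
    RT 180: heading 135 -> 315
    LT 180: heading 315 -> 135
    FD 4: (-81.246,75.246) -> (-84.075,78.075) [heading=135, draw]
    -- iteration 2/4 --
    RT 180: heading 135 -> 315
    LT 180: heading 315 -> 135
    FD 4: (-84.075,78.075) -> (-86.903,80.903) [heading=135, draw]
    -- iteration 3/4 --
    RT 180: heading 135 -> 315
    LT 180: heading 315 -> 135
    FD 4: (-86.903,80.903) -> (-89.731,83.731) [heading=135, draw]
    -- iteration 4/4 --
    RT 180: heading 135 -> 315
    LT 180: heading 315 -> 135
    FD 4: (-89.731,83.731) -> (-92.56,86.56) [heading=135, draw]
  ]
]
FD 6: (-92.56,86.56) -> (-96.803,90.803) [heading=135, draw]
PD: pen down
Final: pos=(-96.803,90.803), heading=135, 17 segment(s) drawn

Answer: -96.803 90.803 135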